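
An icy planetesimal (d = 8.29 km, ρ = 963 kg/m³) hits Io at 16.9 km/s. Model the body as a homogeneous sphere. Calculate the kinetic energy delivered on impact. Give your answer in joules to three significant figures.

d = 8290 m; v = 16900 m/s.
Mass m = (π/6) ρ d³ = (π/6) × 963 × (8290)³ = 2.873 × 10^14 kg
E = ½ m v² = 0.5 × 2.873 × 10^14 × (16900)² = 4.103 × 10^22 J

E ≈ 4.10 × 10^22 J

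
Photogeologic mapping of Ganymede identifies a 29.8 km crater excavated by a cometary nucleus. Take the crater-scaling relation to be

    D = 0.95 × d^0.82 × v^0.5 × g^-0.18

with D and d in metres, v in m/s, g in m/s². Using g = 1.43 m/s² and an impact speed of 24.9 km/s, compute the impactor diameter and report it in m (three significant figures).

Rearranging for d: d = [D / (0.95 · 24900^0.5 · 1.43^-0.18)]^(1/0.82).
D = 29800 m.
24900^0.5 = 157.8
1.43^-0.18 = 0.9376
Denominator = 0.95 × 157.8 × 0.9376 = 140.6
D / 140.6 = 29800 / 140.6 = 211.9
d = 211.9^(1/0.82) = 211.9^1.2195 = 686.6 m

d ≈ 687 m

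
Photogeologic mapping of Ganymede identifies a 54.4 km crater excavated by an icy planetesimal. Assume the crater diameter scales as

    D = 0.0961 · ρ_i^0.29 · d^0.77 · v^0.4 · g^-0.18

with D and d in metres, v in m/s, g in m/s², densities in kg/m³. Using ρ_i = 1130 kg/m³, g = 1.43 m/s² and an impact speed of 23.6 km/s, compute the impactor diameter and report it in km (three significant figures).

Rearranging for d: d = [D / (0.0961 · 1130^0.29 · 23600^0.4 · 1.43^-0.18)]^(1/0.77).
D = 54400 m.
1130^0.29 = 7.681
23600^0.4 = 56.13
1.43^-0.18 = 0.9376
Denominator = 0.0961 × 7.681 × 56.13 × 0.9376 = 38.85
D / 38.85 = 54400 / 38.85 = 1400
d = 1400^(1/0.77) = 1400^1.2987 = 12186 m

d ≈ 12.2 km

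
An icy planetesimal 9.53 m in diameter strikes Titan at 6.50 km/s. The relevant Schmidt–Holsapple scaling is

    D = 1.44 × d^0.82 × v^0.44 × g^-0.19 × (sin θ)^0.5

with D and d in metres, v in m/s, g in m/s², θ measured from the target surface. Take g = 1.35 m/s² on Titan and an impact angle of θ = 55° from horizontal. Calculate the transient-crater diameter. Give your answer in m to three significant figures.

In SI units: v = 6500 m/s.
d^0.82 = 9.53^0.82 = 6.351
v^0.44 = 6500^0.44 = 47.61
g^-0.19 = 1.35^-0.19 = 0.9446
(sin 55°)^0.5 = 0.8192^0.5 = 0.9051
D = 1.44 × 6.351 × 47.61 × 0.9446 × 0.9051 = 372.3 m

D ≈ 372 m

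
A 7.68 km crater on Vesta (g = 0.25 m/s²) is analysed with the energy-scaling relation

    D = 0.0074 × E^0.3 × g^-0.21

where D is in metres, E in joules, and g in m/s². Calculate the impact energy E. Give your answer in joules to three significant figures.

E ≈ 4.29 × 10^19 J

Rearranging: E = [D / (0.0074 · g^-0.21)]^(1/0.3).
D = 7680 m.
g^-0.21 = 0.25^-0.21 = 1.338
D / (0.0074 × 1.338) = 7680 / (9.901 × 10^-3) = 7.757 × 10^5
E = (7.757 × 10^5)^3.3333 = 4.287 × 10^19 J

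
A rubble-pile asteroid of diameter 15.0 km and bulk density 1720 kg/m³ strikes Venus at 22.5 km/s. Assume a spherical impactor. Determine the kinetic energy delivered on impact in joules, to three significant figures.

d = 15000 m; v = 22500 m/s.
Mass m = (π/6) ρ d³ = (π/6) × 1720 × (15000)³ = 3.039 × 10^15 kg
E = ½ m v² = 0.5 × 3.039 × 10^15 × (22500)² = 7.692 × 10^23 J

E ≈ 7.69 × 10^23 J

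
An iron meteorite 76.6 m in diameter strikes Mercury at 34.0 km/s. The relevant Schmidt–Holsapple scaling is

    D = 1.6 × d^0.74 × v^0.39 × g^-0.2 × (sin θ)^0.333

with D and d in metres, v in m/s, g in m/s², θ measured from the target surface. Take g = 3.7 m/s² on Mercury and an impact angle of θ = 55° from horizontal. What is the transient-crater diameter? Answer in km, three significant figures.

In SI units: v = 34000 m/s.
d^0.74 = 76.6^0.74 = 24.79
v^0.39 = 34000^0.39 = 58.52
g^-0.2 = 3.7^-0.2 = 0.7698
(sin 55°)^0.333 = 0.8192^0.333 = 0.9357
D = 1.6 × 24.79 × 58.52 × 0.7698 × 0.9357 = 1672 m
   = 1.672 km

D ≈ 1.67 km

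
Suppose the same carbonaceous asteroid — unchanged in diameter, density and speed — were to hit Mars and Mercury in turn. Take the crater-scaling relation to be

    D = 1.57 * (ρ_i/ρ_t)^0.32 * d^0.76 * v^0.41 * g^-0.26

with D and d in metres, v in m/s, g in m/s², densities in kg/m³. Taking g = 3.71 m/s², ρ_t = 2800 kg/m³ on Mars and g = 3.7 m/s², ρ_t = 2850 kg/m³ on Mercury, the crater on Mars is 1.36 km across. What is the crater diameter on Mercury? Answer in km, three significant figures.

D ≈ 1.35 km

The impactor-only factors (d, v, ρ_i) cancel in the ratio, leaving D_Mercury/D_Mars = (g_Mercury/g_Mars)^-0.26 · (ρ_t,Mars/ρ_t,Mercury)^0.32.
(3.7/3.71)^-0.26 = 0.9973^-0.26 = 1.001
(2800/2850)^0.32 = 0.9825^0.32 = 0.9944
Ratio = 1.001 × 0.9944 = 0.9954
D_Mercury = 0.9954 × 1.36 km = 1.35 km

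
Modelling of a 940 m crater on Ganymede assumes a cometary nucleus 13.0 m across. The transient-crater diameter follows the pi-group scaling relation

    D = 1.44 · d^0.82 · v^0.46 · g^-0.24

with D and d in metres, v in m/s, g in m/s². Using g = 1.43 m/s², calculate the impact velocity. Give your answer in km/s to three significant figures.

v ≈ 16.4 km/s

Rearranging for v: v = [D / (1.44 · 13^0.82 · 1.43^-0.24)]^(1/0.46).
13^0.82 = 8.193
1.43^-0.24 = 0.9177
Denominator = 1.44 × 8.193 × 0.9177 = 10.83
D / 10.83 = 940 / 10.83 = 86.80
v = 86.80^(1/0.46) = 86.80^2.1739 = 16374 m/s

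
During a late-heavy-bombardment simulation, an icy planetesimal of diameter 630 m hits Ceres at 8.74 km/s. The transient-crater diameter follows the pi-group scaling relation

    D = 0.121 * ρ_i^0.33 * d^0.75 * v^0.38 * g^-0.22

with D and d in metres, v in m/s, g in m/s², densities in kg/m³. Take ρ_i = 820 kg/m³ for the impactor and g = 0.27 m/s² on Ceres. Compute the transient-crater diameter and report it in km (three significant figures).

D ≈ 5.84 km

In SI units: v = 8740 m/s.
ρ_i^0.33 = 820^0.33 = 9.153
d^0.75 = 630^0.75 = 125.7
v^0.38 = 8740^0.38 = 31.46
g^-0.22 = 0.27^-0.22 = 1.334
D = 0.121 × 9.153 × 125.7 × 31.46 × 1.334 = 5842 m
   = 5.842 km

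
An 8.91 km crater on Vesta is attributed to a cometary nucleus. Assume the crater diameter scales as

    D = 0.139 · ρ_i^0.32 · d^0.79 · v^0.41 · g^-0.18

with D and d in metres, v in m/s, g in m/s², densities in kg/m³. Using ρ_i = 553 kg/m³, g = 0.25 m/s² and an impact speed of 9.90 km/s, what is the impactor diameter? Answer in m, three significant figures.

d ≈ 579 m

Rearranging for d: d = [D / (0.139 · 553^0.32 · 9900^0.41 · 0.25^-0.18)]^(1/0.79).
D = 8910 m.
553^0.32 = 7.545
9900^0.41 = 43.47
0.25^-0.18 = 1.283
Denominator = 0.139 × 7.545 × 43.47 × 1.283 = 58.49
D / 58.49 = 8910 / 58.49 = 152.3
d = 152.3^(1/0.79) = 152.3^1.2658 = 579.2 m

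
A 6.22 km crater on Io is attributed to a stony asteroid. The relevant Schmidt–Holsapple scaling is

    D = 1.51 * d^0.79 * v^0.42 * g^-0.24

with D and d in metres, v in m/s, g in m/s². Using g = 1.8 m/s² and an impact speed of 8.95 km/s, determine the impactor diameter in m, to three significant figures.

Rearranging for d: d = [D / (1.51 · 8950^0.42 · 1.8^-0.24)]^(1/0.79).
D = 6220 m.
8950^0.42 = 45.68
1.8^-0.24 = 0.8684
Denominator = 1.51 × 45.68 × 0.8684 = 59.90
D / 59.90 = 6220 / 59.90 = 103.8
d = 103.8^(1/0.79) = 103.8^1.2658 = 356.5 m

d ≈ 357 m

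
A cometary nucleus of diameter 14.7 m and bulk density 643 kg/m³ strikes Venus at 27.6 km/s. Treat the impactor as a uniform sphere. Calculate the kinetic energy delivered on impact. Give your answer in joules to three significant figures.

E ≈ 4.07 × 10^14 J

v = 27600 m/s.
Mass m = (π/6) ρ d³ = (π/6) × 643 × (14.7)³ = 1.069 × 10^6 kg
E = ½ m v² = 0.5 × 1.069 × 10^6 × (27600)² = 4.072 × 10^14 J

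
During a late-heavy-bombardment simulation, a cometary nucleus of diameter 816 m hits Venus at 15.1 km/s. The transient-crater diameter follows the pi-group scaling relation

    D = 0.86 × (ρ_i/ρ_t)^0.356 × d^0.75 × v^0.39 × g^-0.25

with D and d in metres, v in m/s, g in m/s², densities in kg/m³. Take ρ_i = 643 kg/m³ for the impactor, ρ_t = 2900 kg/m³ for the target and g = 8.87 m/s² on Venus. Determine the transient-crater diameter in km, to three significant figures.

D ≈ 1.90 km

In SI units: v = 15100 m/s.
(ρ_i/ρ_t)^0.356 = (643/2900)^0.356 = 0.5849
d^0.75 = 816^0.75 = 152.7
v^0.39 = 15100^0.39 = 42.64
g^-0.25 = 8.87^-0.25 = 0.5795
D = 0.86 × 0.5849 × 152.7 × 42.64 × 0.5795 = 1898 m
   = 1.898 km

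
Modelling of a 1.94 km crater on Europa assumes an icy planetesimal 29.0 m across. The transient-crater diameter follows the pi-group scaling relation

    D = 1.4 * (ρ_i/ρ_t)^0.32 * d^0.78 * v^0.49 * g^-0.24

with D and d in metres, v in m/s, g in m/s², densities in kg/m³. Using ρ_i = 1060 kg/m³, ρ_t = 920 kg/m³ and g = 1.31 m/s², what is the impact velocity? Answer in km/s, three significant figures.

Rearranging for v: v = [D / (1.4 · (1060/920)^0.32 · 29^0.78 · 1.31^-0.24)]^(1/0.49).
D = 1940 m.
(1060/920)^0.32 = 1.046
29^0.78 = 13.83
1.31^-0.24 = 0.9372
Denominator = 1.4 × 1.046 × 13.83 × 0.9372 = 18.98
D / 18.98 = 1940 / 18.98 = 102.2
v = 102.2^(1/0.49) = 102.2^2.0408 = 12615 m/s

v ≈ 12.6 km/s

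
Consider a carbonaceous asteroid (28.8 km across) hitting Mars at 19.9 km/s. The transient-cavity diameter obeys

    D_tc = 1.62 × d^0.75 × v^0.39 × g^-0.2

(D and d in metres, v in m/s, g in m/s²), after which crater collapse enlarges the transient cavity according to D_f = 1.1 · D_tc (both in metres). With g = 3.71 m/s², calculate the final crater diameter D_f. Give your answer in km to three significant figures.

D_f ≈ 144 km

In SI: d = 28800 m, v = 19900 m/s.
d^0.75 = 28800^0.75 = 2211
v^0.39 = 19900^0.39 = 47.48
g^-0.2 = 3.71^-0.2 = 0.7694
D_tc = 1.62 × 2211 × 47.48 × 0.7694 = 1.308 × 10^5 m
D_f = 1.1 × 1.308 × 10^5 = 1.439 × 10^5 m
     = 143.9 km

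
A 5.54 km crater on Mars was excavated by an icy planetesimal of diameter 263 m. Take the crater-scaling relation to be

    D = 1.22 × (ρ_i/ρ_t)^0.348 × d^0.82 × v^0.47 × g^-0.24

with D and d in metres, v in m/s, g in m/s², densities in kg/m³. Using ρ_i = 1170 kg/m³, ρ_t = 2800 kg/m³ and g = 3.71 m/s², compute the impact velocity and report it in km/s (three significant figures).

Rearranging for v: v = [D / (1.22 · (1170/2800)^0.348 · 263^0.82 · 3.71^-0.24)]^(1/0.47).
D = 5540 m.
(1170/2800)^0.348 = 0.7381
263^0.82 = 96.46
3.71^-0.24 = 0.7300
Denominator = 1.22 × 0.7381 × 96.46 × 0.7300 = 63.41
D / 63.41 = 5540 / 63.41 = 87.37
v = 87.37^(1/0.47) = 87.37^2.1277 = 13509 m/s

v ≈ 13.5 km/s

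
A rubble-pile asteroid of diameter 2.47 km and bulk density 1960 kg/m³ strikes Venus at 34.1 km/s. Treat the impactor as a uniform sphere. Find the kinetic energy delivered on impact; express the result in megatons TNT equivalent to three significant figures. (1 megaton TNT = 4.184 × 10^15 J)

E ≈ 2.15 × 10^6 Mt TNT

d = 2470 m; v = 34100 m/s.
Mass m = (π/6) ρ d³ = (π/6) × 1960 × (2470)³ = 1.546 × 10^13 kg
E = ½ m v² = 0.5 × 1.546 × 10^13 × (34100)² = 8.989 × 10^21 J
   = 8.989 × 10^21 / 4.184×10^15 = 2.148 × 10^6 Mt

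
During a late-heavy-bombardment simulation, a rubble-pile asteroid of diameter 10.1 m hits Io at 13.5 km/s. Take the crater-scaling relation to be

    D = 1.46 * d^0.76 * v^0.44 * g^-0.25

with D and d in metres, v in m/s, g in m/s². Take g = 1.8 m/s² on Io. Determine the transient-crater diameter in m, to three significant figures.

D ≈ 480 m

In SI units: v = 13500 m/s.
d^0.76 = 10.1^0.76 = 5.798
v^0.44 = 13500^0.44 = 65.67
g^-0.25 = 1.8^-0.25 = 0.8633
D = 1.46 × 5.798 × 65.67 × 0.8633 = 479.9 m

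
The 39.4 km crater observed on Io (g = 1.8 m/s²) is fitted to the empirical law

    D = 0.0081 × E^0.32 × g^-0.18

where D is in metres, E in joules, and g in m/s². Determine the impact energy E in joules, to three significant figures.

E ≈ 1.10 × 10^21 J

Rearranging: E = [D / (0.0081 · g^-0.18)]^(1/0.32).
D = 39400 m.
g^-0.18 = 1.8^-0.18 = 0.8996
D / (0.0081 × 0.8996) = 39400 / (7.287 × 10^-3) = 5.407 × 10^6
E = (5.407 × 10^6)^3.125 = 1.098 × 10^21 J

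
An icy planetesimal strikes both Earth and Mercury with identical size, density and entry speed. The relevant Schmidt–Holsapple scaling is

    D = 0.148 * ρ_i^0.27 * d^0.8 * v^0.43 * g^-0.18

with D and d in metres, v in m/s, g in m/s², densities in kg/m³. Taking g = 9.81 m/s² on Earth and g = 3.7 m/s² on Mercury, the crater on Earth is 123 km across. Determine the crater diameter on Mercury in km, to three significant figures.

D ≈ 147 km

All impactor-dependent factors cancel in the ratio, leaving D_Mercury/D_Earth = (g_Mercury/g_Earth)^-0.18.
(3.7/9.81)^-0.18 = 0.3772^-0.18 = 1.192
D_Mercury = 1.192 × 123 km = 147 km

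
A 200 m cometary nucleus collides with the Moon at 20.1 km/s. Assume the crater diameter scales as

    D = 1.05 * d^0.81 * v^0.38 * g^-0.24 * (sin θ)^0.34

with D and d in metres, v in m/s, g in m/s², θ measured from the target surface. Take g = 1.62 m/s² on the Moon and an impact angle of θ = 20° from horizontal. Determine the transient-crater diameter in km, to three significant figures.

D ≈ 2.05 km

In SI units: v = 20100 m/s.
d^0.81 = 200^0.81 = 73.09
v^0.38 = 20100^0.38 = 43.17
g^-0.24 = 1.62^-0.24 = 0.8907
(sin 20°)^0.34 = 0.3420^0.34 = 0.6943
D = 1.05 × 73.09 × 43.17 × 0.8907 × 0.6943 = 2049 m
   = 2.049 km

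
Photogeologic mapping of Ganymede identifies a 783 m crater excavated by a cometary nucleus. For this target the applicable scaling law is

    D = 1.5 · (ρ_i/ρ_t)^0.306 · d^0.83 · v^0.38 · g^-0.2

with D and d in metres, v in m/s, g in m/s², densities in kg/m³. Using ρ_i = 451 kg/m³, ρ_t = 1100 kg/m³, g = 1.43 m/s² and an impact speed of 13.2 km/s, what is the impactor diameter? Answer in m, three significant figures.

Rearranging for d: d = [D / (1.5 · (451/1100)^0.306 · 13200^0.38 · 1.43^-0.2)]^(1/0.83).
(451/1100)^0.306 = 0.7612
13200^0.38 = 36.80
1.43^-0.2 = 0.9310
Denominator = 1.5 × 0.7612 × 36.80 × 0.9310 = 39.12
D / 39.12 = 783 / 39.12 = 20.02
d = 20.02^(1/0.83) = 20.02^1.2048 = 36.98 m

d ≈ 37.0 m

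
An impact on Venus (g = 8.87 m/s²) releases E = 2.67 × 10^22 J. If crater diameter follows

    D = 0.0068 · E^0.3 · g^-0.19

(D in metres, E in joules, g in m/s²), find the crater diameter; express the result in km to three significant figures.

D ≈ 24.0 km

E^0.3 = (2.67 × 10^22)^0.3 = 5.345 × 10^6
g^-0.19 = 8.87^-0.19 = 0.6605
D = 0.0068 × 5.345 × 10^6 × 0.6605 = 24007 m
   = 24.01 km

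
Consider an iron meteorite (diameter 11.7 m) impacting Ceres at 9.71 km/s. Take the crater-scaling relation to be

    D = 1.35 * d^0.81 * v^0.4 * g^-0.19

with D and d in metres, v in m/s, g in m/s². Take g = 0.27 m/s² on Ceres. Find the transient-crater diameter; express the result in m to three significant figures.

In SI units: v = 9710 m/s.
d^0.81 = 11.7^0.81 = 7.332
v^0.4 = 9710^0.4 = 39.34
g^-0.19 = 0.27^-0.19 = 1.282
D = 1.35 × 7.332 × 39.34 × 1.282 = 499.2 m

D ≈ 499 m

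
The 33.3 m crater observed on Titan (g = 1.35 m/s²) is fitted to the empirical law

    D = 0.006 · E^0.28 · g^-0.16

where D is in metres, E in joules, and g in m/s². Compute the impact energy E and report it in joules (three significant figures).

E ≈ 2.80 × 10^13 J

Rearranging: E = [D / (0.006 · g^-0.16)]^(1/0.28).
g^-0.16 = 1.35^-0.16 = 0.9531
D / (0.006 × 0.9531) = 33.3 / (5.719 × 10^-3) = 5.823 × 10^3
E = (5.823 × 10^3)^3.5714 = 2.798 × 10^13 J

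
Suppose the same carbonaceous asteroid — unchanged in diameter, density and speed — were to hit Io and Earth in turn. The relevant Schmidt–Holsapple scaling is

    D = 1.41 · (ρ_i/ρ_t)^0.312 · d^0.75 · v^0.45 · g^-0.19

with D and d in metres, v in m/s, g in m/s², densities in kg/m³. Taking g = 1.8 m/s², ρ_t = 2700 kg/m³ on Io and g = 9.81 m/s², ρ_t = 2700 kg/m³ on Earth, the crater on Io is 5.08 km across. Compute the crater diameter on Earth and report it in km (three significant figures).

The impactor-only factors (d, v, ρ_i) cancel in the ratio, leaving D_Earth/D_Io = (g_Earth/g_Io)^-0.19 · (ρ_t,Io/ρ_t,Earth)^0.312.
(9.81/1.8)^-0.19 = 5.450^-0.19 = 0.7246
(2700/2700)^0.312 = 1.000^0.312 = 1.000
Ratio = 0.7246 × 1.000 = 0.7246
D_Earth = 0.7246 × 5.08 km = 3.68 km

D ≈ 3.68 km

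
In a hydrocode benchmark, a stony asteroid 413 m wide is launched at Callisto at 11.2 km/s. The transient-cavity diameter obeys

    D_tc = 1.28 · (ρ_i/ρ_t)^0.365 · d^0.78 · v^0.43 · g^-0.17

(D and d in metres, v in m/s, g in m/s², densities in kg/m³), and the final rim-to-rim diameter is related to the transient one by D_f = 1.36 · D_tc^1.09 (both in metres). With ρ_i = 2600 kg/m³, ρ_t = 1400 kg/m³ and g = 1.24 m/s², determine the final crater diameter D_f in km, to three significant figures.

D_f ≈ 29.0 km

v = 11200 m/s.
(ρ_i/ρ_t)^0.365 = (2600/1400)^0.365 = 1.254
d^0.78 = 413^0.78 = 109.8
v^0.43 = 11200^0.43 = 55.10
g^-0.17 = 1.24^-0.17 = 0.9641
D_tc = 1.28 × 1.254 × 109.8 × 55.10 × 0.9641 = 9362 m
D_f = 1.36 × (9362)^1.09 = 28996 m
     = 29.00 km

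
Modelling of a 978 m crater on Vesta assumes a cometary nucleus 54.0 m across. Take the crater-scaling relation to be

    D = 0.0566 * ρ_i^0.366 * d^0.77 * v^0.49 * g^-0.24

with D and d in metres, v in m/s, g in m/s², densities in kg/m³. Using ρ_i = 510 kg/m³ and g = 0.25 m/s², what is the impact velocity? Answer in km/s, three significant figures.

Rearranging for v: v = [D / (0.0566 · 510^0.366 · 54^0.77 · 0.25^-0.24)]^(1/0.49).
510^0.366 = 9.794
54^0.77 = 21.57
0.25^-0.24 = 1.395
Denominator = 0.0566 × 9.794 × 21.57 × 1.395 = 16.68
D / 16.68 = 978 / 16.68 = 58.63
v = 58.63^(1/0.49) = 58.63^2.0408 = 4059 m/s

v ≈ 4.06 km/s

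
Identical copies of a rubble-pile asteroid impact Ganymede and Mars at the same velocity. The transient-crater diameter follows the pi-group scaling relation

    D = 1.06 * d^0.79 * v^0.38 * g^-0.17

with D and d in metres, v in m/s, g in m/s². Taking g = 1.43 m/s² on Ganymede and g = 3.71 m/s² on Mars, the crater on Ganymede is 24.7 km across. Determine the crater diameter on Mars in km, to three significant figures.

All impactor-dependent factors cancel in the ratio, leaving D_Mars/D_Ganymede = (g_Mars/g_Ganymede)^-0.17.
(3.71/1.43)^-0.17 = 2.594^-0.17 = 0.8504
D_Mars = 0.8504 × 24.7 km = 21.0 km

D ≈ 21.0 km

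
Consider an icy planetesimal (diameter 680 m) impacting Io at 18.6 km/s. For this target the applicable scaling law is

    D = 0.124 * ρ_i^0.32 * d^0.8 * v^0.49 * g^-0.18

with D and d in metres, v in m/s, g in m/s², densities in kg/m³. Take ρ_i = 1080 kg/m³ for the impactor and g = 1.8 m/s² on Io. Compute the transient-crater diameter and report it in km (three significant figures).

In SI units: v = 18600 m/s.
ρ_i^0.32 = 1080^0.32 = 9.348
d^0.8 = 680^0.8 = 184.5
v^0.49 = 18600^0.49 = 123.6
g^-0.18 = 1.8^-0.18 = 0.8996
D = 0.124 × 9.348 × 184.5 × 123.6 × 0.8996 = 23780 m
   = 23.78 km

D ≈ 23.8 km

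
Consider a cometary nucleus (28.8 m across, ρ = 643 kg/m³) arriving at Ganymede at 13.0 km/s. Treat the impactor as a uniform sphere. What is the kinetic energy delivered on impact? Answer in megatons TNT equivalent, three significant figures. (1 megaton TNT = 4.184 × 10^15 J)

v = 13000 m/s.
Mass m = (π/6) ρ d³ = (π/6) × 643 × (28.8)³ = 8.042 × 10^6 kg
E = ½ m v² = 0.5 × 8.042 × 10^6 × (13000)² = 6.795 × 10^14 J
   = 6.795 × 10^14 / 4.184×10^15 = 0.1624 Mt

E ≈ 0.162 Mt TNT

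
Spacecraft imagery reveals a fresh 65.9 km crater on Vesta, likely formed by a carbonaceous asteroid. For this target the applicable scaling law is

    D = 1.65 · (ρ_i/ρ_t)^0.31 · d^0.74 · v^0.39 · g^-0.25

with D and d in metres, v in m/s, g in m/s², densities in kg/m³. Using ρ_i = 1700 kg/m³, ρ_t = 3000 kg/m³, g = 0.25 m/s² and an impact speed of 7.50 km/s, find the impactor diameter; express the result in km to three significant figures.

Rearranging for d: d = [D / (1.65 · (1700/3000)^0.31 · 7500^0.39 · 0.25^-0.25)]^(1/0.74).
D = 65900 m.
(1700/3000)^0.31 = 0.8386
7500^0.39 = 32.45
0.25^-0.25 = 1.414
Denominator = 1.65 × 0.8386 × 32.45 × 1.414 = 63.49
D / 63.49 = 65900 / 63.49 = 1038
d = 1038^(1/0.74) = 1038^1.3514 = 11915 m

d ≈ 11.9 km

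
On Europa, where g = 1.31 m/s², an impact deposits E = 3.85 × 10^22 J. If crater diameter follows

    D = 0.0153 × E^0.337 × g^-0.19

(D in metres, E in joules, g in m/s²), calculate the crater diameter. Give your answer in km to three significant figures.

E^0.337 = (3.85 × 10^22)^0.337 = 4.086 × 10^7
g^-0.19 = 1.31^-0.19 = 0.9500
D = 0.0153 × 4.086 × 10^7 × 0.9500 = 5.939 × 10^5 m
   = 593.9 km

D ≈ 594 km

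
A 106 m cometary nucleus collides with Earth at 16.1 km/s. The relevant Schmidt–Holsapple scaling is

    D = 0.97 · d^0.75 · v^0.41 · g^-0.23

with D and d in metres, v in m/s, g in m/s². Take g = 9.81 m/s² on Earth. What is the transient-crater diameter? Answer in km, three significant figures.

D ≈ 1.01 km

In SI units: v = 16100 m/s.
d^0.75 = 106^0.75 = 33.04
v^0.41 = 16100^0.41 = 53.06
g^-0.23 = 9.81^-0.23 = 0.5914
D = 0.97 × 33.04 × 53.06 × 0.5914 = 1006 m
   = 1.006 km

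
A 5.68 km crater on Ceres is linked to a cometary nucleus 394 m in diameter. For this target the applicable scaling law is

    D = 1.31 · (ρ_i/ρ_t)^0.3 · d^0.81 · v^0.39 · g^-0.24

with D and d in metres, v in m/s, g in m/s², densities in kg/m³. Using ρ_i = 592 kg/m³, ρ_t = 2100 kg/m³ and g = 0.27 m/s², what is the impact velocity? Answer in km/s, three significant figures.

v ≈ 10.2 km/s

Rearranging for v: v = [D / (1.31 · (592/2100)^0.3 · 394^0.81 · 0.27^-0.24)]^(1/0.39).
D = 5680 m.
(592/2100)^0.3 = 0.6840
394^0.81 = 126.6
0.27^-0.24 = 1.369
Denominator = 1.31 × 0.6840 × 126.6 × 1.369 = 155.3
D / 155.3 = 5680 / 155.3 = 36.57
v = 36.57^(1/0.39) = 36.57^2.5641 = 10186 m/s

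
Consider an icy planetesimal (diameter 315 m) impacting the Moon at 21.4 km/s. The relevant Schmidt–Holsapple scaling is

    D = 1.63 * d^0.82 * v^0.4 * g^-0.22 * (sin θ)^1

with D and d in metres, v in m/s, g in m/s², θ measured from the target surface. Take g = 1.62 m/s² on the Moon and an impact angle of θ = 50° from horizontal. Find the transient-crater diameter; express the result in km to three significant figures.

D ≈ 6.78 km

In SI units: v = 21400 m/s.
d^0.82 = 315^0.82 = 111.8
v^0.4 = 21400^0.4 = 53.97
g^-0.22 = 1.62^-0.22 = 0.8993
(sin 50°)^1 = 0.7660^1 = 0.7660
D = 1.63 × 111.8 × 53.97 × 0.8993 × 0.7660 = 6775 m
   = 6.775 km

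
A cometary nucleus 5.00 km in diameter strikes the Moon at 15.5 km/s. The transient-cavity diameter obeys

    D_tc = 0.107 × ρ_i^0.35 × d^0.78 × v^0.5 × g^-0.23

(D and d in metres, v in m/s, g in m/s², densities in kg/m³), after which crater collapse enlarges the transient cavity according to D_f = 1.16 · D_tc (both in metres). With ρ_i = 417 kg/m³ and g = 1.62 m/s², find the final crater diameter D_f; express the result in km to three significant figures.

D_f ≈ 87.7 km

In SI: d = 5000 m, v = 15500 m/s.
ρ_i^0.35 = 417^0.35 = 8.261
d^0.78 = 5000^0.78 = 767.7
v^0.5 = 15500^0.5 = 124.5
g^-0.23 = 1.62^-0.23 = 0.8950
D_tc = 0.107 × 8.261 × 767.7 × 124.5 × 0.8950 = 75610 m
D_f = 1.16 × 75610 = 87708 m
     = 87.71 km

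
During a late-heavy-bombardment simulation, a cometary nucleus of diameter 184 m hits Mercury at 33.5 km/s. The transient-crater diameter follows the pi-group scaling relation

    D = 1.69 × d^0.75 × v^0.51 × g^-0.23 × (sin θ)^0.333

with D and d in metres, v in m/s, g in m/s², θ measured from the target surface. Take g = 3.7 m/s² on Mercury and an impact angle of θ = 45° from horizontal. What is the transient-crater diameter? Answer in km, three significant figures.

In SI units: v = 33500 m/s.
d^0.75 = 184^0.75 = 49.96
v^0.51 = 33500^0.51 = 203.1
g^-0.23 = 3.7^-0.23 = 0.7401
(sin 45°)^0.333 = 0.7071^0.333 = 0.8910
D = 1.69 × 49.96 × 203.1 × 0.7401 × 0.8910 = 11308 m
   = 11.31 km

D ≈ 11.3 km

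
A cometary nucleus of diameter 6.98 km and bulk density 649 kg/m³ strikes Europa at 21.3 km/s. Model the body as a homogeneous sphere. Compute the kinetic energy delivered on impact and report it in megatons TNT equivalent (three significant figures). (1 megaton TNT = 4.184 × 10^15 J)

d = 6980 m; v = 21300 m/s.
Mass m = (π/6) ρ d³ = (π/6) × 649 × (6980)³ = 1.156 × 10^14 kg
E = ½ m v² = 0.5 × 1.156 × 10^14 × (21300)² = 2.622 × 10^22 J
   = 2.622 × 10^22 / 4.184×10^15 = 6.267 × 10^6 Mt

E ≈ 6.27 × 10^6 Mt TNT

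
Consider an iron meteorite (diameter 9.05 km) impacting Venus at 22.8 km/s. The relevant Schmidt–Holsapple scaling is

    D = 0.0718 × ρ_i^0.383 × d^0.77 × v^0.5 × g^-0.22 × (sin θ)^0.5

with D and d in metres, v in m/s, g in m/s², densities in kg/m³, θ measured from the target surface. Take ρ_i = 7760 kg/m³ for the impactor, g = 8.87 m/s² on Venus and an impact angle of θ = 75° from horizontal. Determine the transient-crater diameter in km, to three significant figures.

D ≈ 227 km

In SI units: d = 9050 m, v = 22800 m/s.
ρ_i^0.383 = 7760^0.383 = 30.89
d^0.77 = 9050^0.77 = 1113
v^0.5 = 22800^0.5 = 151.0
g^-0.22 = 8.87^-0.22 = 0.6187
(sin 75°)^0.5 = 0.9659^0.5 = 0.9828
D = 0.0718 × 30.89 × 1113 × 151.0 × 0.6187 × 0.9828 = 2.267 × 10^5 m
   = 226.7 km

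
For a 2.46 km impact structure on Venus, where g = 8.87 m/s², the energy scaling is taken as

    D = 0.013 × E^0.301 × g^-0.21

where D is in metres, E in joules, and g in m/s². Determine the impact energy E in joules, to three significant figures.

Rearranging: E = [D / (0.013 · g^-0.21)]^(1/0.301).
D = 2460 m.
g^-0.21 = 8.87^-0.21 = 0.6323
D / (0.013 × 0.6323) = 2460 / (8.220 × 10^-3) = 2.993 × 10^5
E = (2.993 × 10^5)^3.3223 = 1.561 × 10^18 J

E ≈ 1.56 × 10^18 J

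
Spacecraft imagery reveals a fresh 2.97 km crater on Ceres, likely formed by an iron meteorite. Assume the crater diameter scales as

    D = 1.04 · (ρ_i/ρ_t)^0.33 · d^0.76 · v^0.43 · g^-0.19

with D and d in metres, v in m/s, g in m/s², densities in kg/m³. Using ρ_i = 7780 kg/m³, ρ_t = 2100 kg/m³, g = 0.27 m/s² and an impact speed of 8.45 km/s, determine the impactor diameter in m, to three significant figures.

Rearranging for d: d = [D / (1.04 · (7780/2100)^0.33 · 8450^0.43 · 0.27^-0.19)]^(1/0.76).
D = 2970 m.
(7780/2100)^0.33 = 1.541
8450^0.43 = 48.81
0.27^-0.19 = 1.282
Denominator = 1.04 × 1.541 × 48.81 × 1.282 = 100.3
D / 100.3 = 2970 / 100.3 = 29.61
d = 29.61^(1/0.76) = 29.61^1.3158 = 86.32 m

d ≈ 86.3 m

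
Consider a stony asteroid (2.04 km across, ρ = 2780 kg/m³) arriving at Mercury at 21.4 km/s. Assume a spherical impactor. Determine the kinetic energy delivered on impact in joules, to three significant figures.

d = 2040 m; v = 21400 m/s.
Mass m = (π/6) ρ d³ = (π/6) × 2780 × (2040)³ = 1.236 × 10^13 kg
E = ½ m v² = 0.5 × 1.236 × 10^13 × (21400)² = 2.830 × 10^21 J

E ≈ 2.83 × 10^21 J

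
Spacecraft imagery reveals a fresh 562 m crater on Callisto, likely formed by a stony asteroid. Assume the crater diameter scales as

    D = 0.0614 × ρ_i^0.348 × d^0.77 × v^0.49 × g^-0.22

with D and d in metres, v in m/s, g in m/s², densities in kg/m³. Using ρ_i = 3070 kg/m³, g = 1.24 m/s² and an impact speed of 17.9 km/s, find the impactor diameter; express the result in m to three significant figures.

d ≈ 7.75 m

Rearranging for d: d = [D / (0.0614 · 3070^0.348 · 17900^0.49 · 1.24^-0.22)]^(1/0.77).
3070^0.348 = 16.35
17900^0.49 = 121.3
1.24^-0.22 = 0.9538
Denominator = 0.0614 × 16.35 × 121.3 × 0.9538 = 116.1
D / 116.1 = 562 / 116.1 = 4.841
d = 4.841^(1/0.77) = 4.841^1.2987 = 7.754 m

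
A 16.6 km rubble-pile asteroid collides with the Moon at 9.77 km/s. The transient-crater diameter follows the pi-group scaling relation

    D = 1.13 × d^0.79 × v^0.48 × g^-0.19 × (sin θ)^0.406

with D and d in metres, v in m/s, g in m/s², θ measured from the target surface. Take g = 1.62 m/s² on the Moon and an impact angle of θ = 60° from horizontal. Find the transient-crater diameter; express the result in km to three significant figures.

D ≈ 173 km

In SI units: d = 16600 m, v = 9770 m/s.
d^0.79 = 16600^0.79 = 2157
v^0.48 = 9770^0.48 = 82.25
g^-0.19 = 1.62^-0.19 = 0.9124
(sin 60°)^0.406 = 0.8660^0.406 = 0.9433
D = 1.13 × 2157 × 82.25 × 0.9124 × 0.9433 = 1.725 × 10^5 m
   = 172.5 km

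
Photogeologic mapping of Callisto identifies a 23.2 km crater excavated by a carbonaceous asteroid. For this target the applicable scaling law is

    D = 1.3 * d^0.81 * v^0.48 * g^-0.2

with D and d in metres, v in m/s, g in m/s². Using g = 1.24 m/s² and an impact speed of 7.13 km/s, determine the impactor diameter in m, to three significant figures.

d ≈ 974 m

Rearranging for d: d = [D / (1.3 · 7130^0.48 · 1.24^-0.2)]^(1/0.81).
D = 23200 m.
7130^0.48 = 70.71
1.24^-0.2 = 0.9579
Denominator = 1.3 × 70.71 × 0.9579 = 88.05
D / 88.05 = 23200 / 88.05 = 263.5
d = 263.5^(1/0.81) = 263.5^1.2346 = 974.3 m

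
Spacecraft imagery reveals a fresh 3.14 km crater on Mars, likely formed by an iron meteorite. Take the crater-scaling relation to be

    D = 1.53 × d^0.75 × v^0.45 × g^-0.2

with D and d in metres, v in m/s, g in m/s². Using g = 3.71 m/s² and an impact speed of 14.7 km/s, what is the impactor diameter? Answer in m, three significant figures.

d ≈ 117 m

Rearranging for d: d = [D / (1.53 · 14700^0.45 · 3.71^-0.2)]^(1/0.75).
D = 3140 m.
14700^0.45 = 75.04
3.71^-0.2 = 0.7694
Denominator = 1.53 × 75.04 × 0.7694 = 88.34
D / 88.34 = 3140 / 88.34 = 35.54
d = 35.54^(1/0.75) = 35.54^1.3333 = 116.8 m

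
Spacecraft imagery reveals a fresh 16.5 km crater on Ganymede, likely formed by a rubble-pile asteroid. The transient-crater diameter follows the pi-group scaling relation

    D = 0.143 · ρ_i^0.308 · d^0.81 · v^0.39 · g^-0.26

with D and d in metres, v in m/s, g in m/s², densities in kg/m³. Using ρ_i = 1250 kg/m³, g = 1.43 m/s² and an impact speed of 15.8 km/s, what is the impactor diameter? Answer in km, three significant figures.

d ≈ 1.26 km

Rearranging for d: d = [D / (0.143 · 1250^0.308 · 15800^0.39 · 1.43^-0.26)]^(1/0.81).
D = 16500 m.
1250^0.308 = 8.992
15800^0.39 = 43.40
1.43^-0.26 = 0.9112
Denominator = 0.143 × 8.992 × 43.40 × 0.9112 = 50.85
D / 50.85 = 16500 / 50.85 = 324.5
d = 324.5^(1/0.81) = 324.5^1.2346 = 1260 m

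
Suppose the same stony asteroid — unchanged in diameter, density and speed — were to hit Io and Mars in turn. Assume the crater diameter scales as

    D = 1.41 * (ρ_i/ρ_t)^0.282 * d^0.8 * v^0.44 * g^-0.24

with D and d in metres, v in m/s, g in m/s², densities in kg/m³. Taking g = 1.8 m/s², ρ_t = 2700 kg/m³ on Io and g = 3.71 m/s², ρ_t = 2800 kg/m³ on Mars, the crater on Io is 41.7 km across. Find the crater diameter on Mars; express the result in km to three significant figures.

The impactor-only factors (d, v, ρ_i) cancel in the ratio, leaving D_Mars/D_Io = (g_Mars/g_Io)^-0.24 · (ρ_t,Io/ρ_t,Mars)^0.282.
(3.71/1.8)^-0.24 = 2.061^-0.24 = 0.8407
(2700/2800)^0.282 = 0.9643^0.282 = 0.9898
Ratio = 0.8407 × 0.9898 = 0.8321
D_Mars = 0.8321 × 41.7 km = 34.7 km

D ≈ 34.7 km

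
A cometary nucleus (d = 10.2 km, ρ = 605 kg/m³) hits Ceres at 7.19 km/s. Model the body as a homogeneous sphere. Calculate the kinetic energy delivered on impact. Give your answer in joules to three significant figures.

d = 10200 m; v = 7190 m/s.
Mass m = (π/6) ρ d³ = (π/6) × 605 × (10200)³ = 3.362 × 10^14 kg
E = ½ m v² = 0.5 × 3.362 × 10^14 × (7190)² = 8.690 × 10^21 J

E ≈ 8.69 × 10^21 J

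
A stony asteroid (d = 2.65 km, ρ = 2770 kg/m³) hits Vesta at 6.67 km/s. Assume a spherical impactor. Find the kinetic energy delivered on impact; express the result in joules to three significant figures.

d = 2650 m; v = 6670 m/s.
Mass m = (π/6) ρ d³ = (π/6) × 2770 × (2650)³ = 2.699 × 10^13 kg
E = ½ m v² = 0.5 × 2.699 × 10^13 × (6670)² = 6.004 × 10^20 J

E ≈ 6.00 × 10^20 J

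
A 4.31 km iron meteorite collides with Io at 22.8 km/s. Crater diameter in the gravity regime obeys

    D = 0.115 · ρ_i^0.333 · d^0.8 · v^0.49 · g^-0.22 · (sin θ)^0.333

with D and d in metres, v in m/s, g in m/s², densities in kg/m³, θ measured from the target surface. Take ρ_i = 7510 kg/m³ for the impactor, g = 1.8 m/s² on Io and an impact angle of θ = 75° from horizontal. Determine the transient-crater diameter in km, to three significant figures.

In SI units: d = 4310 m, v = 22800 m/s.
ρ_i^0.333 = 7510^0.333 = 19.52
d^0.8 = 4310^0.8 = 808.3
v^0.49 = 22800^0.49 = 136.6
g^-0.22 = 1.8^-0.22 = 0.8787
(sin 75°)^0.333 = 0.9659^0.333 = 0.9885
D = 0.115 × 19.52 × 808.3 × 136.6 × 0.8787 × 0.9885 = 2.153 × 10^5 m
   = 215.3 km

D ≈ 215 km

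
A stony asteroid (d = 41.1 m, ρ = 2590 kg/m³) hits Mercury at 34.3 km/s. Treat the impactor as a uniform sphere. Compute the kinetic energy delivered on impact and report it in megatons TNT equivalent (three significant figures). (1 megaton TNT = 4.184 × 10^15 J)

v = 34300 m/s.
Mass m = (π/6) ρ d³ = (π/6) × 2590 × (41.1)³ = 9.415 × 10^7 kg
E = ½ m v² = 0.5 × 9.415 × 10^7 × (34300)² = 5.538 × 10^16 J
   = 5.538 × 10^16 / 4.184×10^15 = 13.24 Mt

E ≈ 13.2 Mt TNT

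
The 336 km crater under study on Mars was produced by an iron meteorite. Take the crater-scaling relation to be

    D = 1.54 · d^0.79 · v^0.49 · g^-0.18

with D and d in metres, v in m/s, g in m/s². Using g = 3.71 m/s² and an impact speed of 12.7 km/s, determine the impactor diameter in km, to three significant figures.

d ≈ 22.0 km

Rearranging for d: d = [D / (1.54 · 12700^0.49 · 3.71^-0.18)]^(1/0.79).
D = 336000 m.
12700^0.49 = 102.5
3.71^-0.18 = 0.7898
Denominator = 1.54 × 102.5 × 0.7898 = 124.7
D / 124.7 = 336000 / 124.7 = 2694
d = 2694^(1/0.79) = 2694^1.2658 = 21989 m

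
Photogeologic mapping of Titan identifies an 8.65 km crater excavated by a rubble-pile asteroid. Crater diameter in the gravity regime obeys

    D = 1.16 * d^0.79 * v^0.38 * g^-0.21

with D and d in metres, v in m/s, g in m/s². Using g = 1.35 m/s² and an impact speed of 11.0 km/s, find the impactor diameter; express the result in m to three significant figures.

Rearranging for d: d = [D / (1.16 · 11000^0.38 · 1.35^-0.21)]^(1/0.79).
D = 8650 m.
11000^0.38 = 34.33
1.35^-0.21 = 0.9389
Denominator = 1.16 × 34.33 × 0.9389 = 37.39
D / 37.39 = 8650 / 37.39 = 231.3
d = 231.3^(1/0.79) = 231.3^1.2658 = 983.0 m

d ≈ 983 m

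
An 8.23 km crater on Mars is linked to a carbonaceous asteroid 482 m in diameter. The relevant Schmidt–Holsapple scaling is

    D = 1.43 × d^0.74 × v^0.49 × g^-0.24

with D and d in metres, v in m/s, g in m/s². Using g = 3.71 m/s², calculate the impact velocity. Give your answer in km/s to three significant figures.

Rearranging for v: v = [D / (1.43 · 482^0.74 · 3.71^-0.24)]^(1/0.49).
D = 8230 m.
482^0.74 = 96.71
3.71^-0.24 = 0.7300
Denominator = 1.43 × 96.71 × 0.7300 = 101.0
D / 101.0 = 8230 / 101.0 = 81.49
v = 81.49^(1/0.49) = 81.49^2.0408 = 7947 m/s

v ≈ 7.95 km/s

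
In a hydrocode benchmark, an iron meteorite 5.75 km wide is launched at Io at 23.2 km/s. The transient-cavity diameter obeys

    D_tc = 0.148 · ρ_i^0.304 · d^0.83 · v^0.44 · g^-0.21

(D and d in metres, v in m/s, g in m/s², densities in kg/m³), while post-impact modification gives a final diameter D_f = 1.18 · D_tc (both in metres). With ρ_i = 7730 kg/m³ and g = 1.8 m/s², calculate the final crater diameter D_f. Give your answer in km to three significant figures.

In SI: d = 5750 m, v = 23200 m/s.
ρ_i^0.304 = 7730^0.304 = 15.21
d^0.83 = 5750^0.83 = 1320
v^0.44 = 23200^0.44 = 83.33
g^-0.21 = 1.8^-0.21 = 0.8839
D_tc = 0.148 × 15.21 × 1320 × 83.33 × 0.8839 = 2.189 × 10^5 m
D_f = 1.18 × 2.189 × 10^5 = 2.583 × 10^5 m
     = 258.3 km

D_f ≈ 258 km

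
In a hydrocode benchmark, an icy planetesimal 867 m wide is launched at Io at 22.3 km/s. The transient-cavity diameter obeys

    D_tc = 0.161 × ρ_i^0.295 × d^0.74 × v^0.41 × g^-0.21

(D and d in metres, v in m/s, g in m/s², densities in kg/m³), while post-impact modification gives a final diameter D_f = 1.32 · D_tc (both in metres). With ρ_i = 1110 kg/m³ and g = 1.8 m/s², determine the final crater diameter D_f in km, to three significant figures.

D_f ≈ 13.5 km

v = 22300 m/s.
ρ_i^0.295 = 1110^0.295 = 7.914
d^0.74 = 867^0.74 = 149.3
v^0.41 = 22300^0.41 = 60.65
g^-0.21 = 1.8^-0.21 = 0.8839
D_tc = 0.161 × 7.914 × 149.3 × 60.65 × 0.8839 = 10200 m
D_f = 1.32 × 10200 = 13464 m
     = 13.46 km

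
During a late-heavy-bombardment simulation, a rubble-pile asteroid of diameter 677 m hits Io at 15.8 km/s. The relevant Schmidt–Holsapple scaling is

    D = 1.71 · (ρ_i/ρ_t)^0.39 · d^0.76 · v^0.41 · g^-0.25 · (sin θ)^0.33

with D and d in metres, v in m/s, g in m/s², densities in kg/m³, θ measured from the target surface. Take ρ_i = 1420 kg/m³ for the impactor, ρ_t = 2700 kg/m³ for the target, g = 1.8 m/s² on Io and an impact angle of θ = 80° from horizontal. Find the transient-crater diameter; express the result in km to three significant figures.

In SI units: v = 15800 m/s.
(ρ_i/ρ_t)^0.39 = (1420/2700)^0.39 = 0.7783
d^0.76 = 677^0.76 = 141.7
v^0.41 = 15800^0.41 = 52.66
g^-0.25 = 1.8^-0.25 = 0.8633
(sin 80°)^0.33 = 0.9848^0.33 = 0.9950
D = 1.71 × 0.7783 × 141.7 × 52.66 × 0.8633 × 0.9950 = 8531 m
   = 8.531 km

D ≈ 8.53 km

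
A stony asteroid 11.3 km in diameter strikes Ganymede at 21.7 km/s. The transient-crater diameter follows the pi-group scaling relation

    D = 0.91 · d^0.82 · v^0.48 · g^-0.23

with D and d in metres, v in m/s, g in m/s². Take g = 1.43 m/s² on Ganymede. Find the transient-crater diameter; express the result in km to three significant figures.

In SI units: d = 11300 m, v = 21700 m/s.
d^0.82 = 11300^0.82 = 2106
v^0.48 = 21700^0.48 = 120.6
g^-0.23 = 1.43^-0.23 = 0.9210
D = 0.91 × 2106 × 120.6 × 0.9210 = 2.129 × 10^5 m
   = 212.9 km

D ≈ 213 km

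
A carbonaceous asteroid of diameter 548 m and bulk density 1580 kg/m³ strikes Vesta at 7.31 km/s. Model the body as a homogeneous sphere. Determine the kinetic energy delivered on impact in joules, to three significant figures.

E ≈ 3.64 × 10^18 J

v = 7310 m/s.
Mass m = (π/6) ρ d³ = (π/6) × 1580 × (548)³ = 1.361 × 10^11 kg
E = ½ m v² = 0.5 × 1.361 × 10^11 × (7310)² = 3.636 × 10^18 J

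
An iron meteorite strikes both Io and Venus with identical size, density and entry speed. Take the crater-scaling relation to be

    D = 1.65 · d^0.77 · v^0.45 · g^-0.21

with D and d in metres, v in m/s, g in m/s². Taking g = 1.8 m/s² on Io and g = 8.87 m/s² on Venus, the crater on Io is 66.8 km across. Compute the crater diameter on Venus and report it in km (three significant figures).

All impactor-dependent factors cancel in the ratio, leaving D_Venus/D_Io = (g_Venus/g_Io)^-0.21.
(8.87/1.8)^-0.21 = 4.928^-0.21 = 0.7154
D_Venus = 0.7154 × 66.8 km = 47.8 km

D ≈ 47.8 km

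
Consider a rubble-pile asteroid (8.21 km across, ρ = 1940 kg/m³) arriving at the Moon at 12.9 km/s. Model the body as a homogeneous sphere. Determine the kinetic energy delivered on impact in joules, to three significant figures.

E ≈ 4.68 × 10^22 J

d = 8210 m; v = 12900 m/s.
Mass m = (π/6) ρ d³ = (π/6) × 1940 × (8210)³ = 5.621 × 10^14 kg
E = ½ m v² = 0.5 × 5.621 × 10^14 × (12900)² = 4.677 × 10^22 J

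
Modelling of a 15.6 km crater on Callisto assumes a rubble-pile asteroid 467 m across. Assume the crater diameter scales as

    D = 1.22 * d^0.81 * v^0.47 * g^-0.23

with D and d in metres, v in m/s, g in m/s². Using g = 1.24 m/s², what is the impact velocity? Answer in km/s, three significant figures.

Rearranging for v: v = [D / (1.22 · 467^0.81 · 1.24^-0.23)]^(1/0.47).
D = 15600 m.
467^0.81 = 145.3
1.24^-0.23 = 0.9517
Denominator = 1.22 × 145.3 × 0.9517 = 168.7
D / 168.7 = 15600 / 168.7 = 92.47
v = 92.47^(1/0.47) = 92.47^2.1277 = 15243 m/s

v ≈ 15.2 km/s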